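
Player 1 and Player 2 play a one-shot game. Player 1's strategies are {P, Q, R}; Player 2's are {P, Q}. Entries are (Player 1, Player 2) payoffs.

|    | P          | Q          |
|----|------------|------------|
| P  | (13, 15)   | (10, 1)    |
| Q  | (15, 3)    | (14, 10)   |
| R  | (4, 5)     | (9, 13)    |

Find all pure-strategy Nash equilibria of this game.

(Q, Q)

Find each player's best response to every opponent strategy; NE are the intersections.
Player 1's best responses — vs P: Q (payoff 15); vs Q: Q (payoff 14).
Player 2's best responses — vs P: P (payoff 15); vs Q: Q (payoff 10); vs R: Q (payoff 13).
The only mutual best response is (Q, Q); neither player gains by switching there.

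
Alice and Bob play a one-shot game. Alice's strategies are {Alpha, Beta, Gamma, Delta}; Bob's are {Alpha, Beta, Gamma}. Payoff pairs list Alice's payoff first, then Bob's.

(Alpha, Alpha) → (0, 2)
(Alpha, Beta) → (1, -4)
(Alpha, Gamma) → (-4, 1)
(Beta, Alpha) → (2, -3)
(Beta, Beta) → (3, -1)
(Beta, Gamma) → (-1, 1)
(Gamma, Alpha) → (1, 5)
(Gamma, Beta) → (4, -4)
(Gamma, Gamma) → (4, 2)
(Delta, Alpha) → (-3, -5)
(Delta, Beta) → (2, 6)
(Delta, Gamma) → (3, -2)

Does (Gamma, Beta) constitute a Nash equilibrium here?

No

Holding Bob at Beta: Alice gets 4 from Gamma, versus 1 from Alpha, 3 from Beta, 2 from Delta. No profitable deviation for Alice.
Holding Alice at Gamma: Bob gets -4 from Beta but could get 5 by switching to Alpha. Bob has a profitable deviation.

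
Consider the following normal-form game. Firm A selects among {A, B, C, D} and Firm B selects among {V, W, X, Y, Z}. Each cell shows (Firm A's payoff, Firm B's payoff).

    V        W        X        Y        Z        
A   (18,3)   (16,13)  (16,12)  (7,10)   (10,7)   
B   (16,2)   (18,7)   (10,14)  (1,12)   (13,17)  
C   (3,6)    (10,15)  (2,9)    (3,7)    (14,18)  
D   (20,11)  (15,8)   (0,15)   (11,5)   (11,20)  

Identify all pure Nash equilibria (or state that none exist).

Check mutual best responses: a cell is a NE iff neither player can gain by unilaterally deviating.
Firm A's best responses — vs V: D (payoff 20); vs W: B (payoff 18); vs X: A (payoff 16); vs Y: D (payoff 11); vs Z: C (payoff 14).
Firm B's best responses — vs A: W (payoff 13); vs B: Z (payoff 17); vs C: Z (payoff 18); vs D: Z (payoff 20).
The only mutual best response is (C, Z); neither player gains by switching there.

(C, Z)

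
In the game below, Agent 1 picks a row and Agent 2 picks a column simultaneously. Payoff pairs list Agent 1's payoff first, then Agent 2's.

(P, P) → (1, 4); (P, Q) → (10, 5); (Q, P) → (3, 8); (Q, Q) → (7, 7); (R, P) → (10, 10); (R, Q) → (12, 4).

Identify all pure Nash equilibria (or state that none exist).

(R, P)

Check mutual best responses: a cell is a NE iff neither player can gain by unilaterally deviating.
Agent 1's best responses — vs P: R (payoff 10); vs Q: R (payoff 12).
Agent 2's best responses — vs P: Q (payoff 5); vs Q: P (payoff 8); vs R: P (payoff 10).
The only mutual best response is (R, P); neither player gains by switching there.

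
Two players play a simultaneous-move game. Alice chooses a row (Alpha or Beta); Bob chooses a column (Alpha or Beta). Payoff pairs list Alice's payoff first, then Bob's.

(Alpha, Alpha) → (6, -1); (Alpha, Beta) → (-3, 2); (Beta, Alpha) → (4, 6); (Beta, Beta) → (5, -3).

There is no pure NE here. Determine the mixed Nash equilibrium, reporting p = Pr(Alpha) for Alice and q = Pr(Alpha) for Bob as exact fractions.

Each player's mixing probability is pinned down by making the *other* player indifferent.
Bob indifferent between Alpha and Beta: p·(-1) + (1−p)·6 = p·2 + (1−p)·(-3) ⟹ 6 + (-7)p = (-3) + 5p ⟹ p = 3/4.
Alice indifferent between Alpha and Beta: q·6 + (1−q)·(-3) = q·4 + (1−q)·5 ⟹ (-3) + 9q = 5 + (-1)q ⟹ q = 4/5.

p = 3/4, q = 4/5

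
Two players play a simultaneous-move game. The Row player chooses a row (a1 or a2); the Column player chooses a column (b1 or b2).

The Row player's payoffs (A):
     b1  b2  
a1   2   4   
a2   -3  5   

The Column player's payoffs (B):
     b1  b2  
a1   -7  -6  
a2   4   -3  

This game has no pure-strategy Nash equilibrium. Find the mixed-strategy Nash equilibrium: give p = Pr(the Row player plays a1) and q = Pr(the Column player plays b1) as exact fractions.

p = 7/8, q = 1/6

In a mixed NE each player is indifferent between their pure strategies, so the opponent's mix sets the indifference.
The Column player indifferent between b1 and b2: p·(-7) + (1−p)·4 = p·(-6) + (1−p)·(-3) ⟹ 4 + (-11)p = (-3) + (-3)p ⟹ p = 7/8.
The Row player indifferent between a1 and a2: q·2 + (1−q)·4 = q·(-3) + (1−q)·5 ⟹ 4 + (-2)q = 5 + (-8)q ⟹ q = 1/6.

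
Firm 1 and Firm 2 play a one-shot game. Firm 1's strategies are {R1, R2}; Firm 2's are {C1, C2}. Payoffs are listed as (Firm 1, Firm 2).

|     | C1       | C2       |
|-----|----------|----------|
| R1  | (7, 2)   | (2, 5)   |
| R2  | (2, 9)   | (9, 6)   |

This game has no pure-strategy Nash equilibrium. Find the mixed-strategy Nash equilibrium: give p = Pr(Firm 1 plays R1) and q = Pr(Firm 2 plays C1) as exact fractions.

In a mixed NE each player is indifferent between their pure strategies, so the opponent's mix sets the indifference.
Firm 2 indifferent between C1 and C2: p·2 + (1−p)·9 = p·5 + (1−p)·6 ⟹ 9 + (-7)p = 6 + (-1)p ⟹ p = 1/2.
Firm 1 indifferent between R1 and R2: q·7 + (1−q)·2 = q·2 + (1−q)·9 ⟹ 2 + 5q = 9 + (-7)q ⟹ q = 7/12.

p = 1/2, q = 7/12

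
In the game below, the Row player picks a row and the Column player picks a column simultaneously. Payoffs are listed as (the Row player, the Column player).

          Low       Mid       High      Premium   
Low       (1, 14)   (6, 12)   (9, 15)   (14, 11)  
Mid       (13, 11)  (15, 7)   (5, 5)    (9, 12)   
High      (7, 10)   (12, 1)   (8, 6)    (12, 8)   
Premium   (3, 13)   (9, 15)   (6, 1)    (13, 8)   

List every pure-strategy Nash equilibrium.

Find each player's best response to every opponent strategy; NE are the intersections.
The Row player's best responses — vs Low: Mid (payoff 13); vs Mid: Mid (payoff 15); vs High: Low (payoff 9); vs Premium: Low (payoff 14).
The Column player's best responses — vs Low: High (payoff 15); vs Mid: Premium (payoff 12); vs High: Low (payoff 10); vs Premium: Mid (payoff 15).
The only mutual best response is (Low, High); neither player gains by switching there.

(Low, High)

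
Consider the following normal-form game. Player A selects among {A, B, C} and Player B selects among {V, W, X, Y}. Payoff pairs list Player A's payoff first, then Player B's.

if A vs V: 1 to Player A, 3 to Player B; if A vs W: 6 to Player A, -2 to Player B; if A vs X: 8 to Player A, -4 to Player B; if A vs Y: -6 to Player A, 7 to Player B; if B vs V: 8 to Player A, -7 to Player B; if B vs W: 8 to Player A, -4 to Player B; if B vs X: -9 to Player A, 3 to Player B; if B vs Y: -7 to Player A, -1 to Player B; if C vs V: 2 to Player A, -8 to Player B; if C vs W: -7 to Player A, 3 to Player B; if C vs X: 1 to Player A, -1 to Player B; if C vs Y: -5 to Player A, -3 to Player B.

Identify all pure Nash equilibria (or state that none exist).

A profile is a Nash equilibrium when each player is best-responding to the other.
Player A's best responses — vs V: B (payoff 8); vs W: B (payoff 8); vs X: A (payoff 8); vs Y: C (payoff -5).
Player B's best responses — vs A: Y (payoff 7); vs B: X (payoff 3); vs C: W (payoff 3).
No cell has both players best-responding. For instance, Player A's best reply to V is B, but against B Player B prefers X over V.

No pure-strategy Nash equilibrium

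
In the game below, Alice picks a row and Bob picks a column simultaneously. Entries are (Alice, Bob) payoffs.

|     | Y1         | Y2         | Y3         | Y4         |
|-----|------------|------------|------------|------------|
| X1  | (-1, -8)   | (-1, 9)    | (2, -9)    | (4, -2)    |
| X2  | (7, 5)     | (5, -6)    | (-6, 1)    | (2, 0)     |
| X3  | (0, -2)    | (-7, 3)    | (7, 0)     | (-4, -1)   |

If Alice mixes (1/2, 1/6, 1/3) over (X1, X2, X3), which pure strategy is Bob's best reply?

Compute Bob's expected payoff from each pure strategy against the given mix.
Y1: (1/2)·(-8) + (1/6)·5 + (1/3)·(-2) = -23/6
Y2: (1/2)·9 + (1/6)·(-6) + (1/3)·3 = 9/2
Y3: (1/2)·(-9) + (1/6)·1 + (1/3)·0 = -13/3
Y4: (1/2)·(-2) + (1/6)·0 + (1/3)·(-1) = -4/3
Highest expected payoff is 9/2, from Y2.

Y2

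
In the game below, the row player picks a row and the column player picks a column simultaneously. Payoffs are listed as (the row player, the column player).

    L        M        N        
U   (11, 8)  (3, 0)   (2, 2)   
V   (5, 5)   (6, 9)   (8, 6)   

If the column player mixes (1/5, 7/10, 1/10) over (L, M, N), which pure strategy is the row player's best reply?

The row player's best reply maximizes expected payoff against the mix.
U: (1/5)·11 + (7/10)·3 + (1/10)·2 = 9/2
V: (1/5)·5 + (7/10)·6 + (1/10)·8 = 6
Highest expected payoff is 6, from V.

V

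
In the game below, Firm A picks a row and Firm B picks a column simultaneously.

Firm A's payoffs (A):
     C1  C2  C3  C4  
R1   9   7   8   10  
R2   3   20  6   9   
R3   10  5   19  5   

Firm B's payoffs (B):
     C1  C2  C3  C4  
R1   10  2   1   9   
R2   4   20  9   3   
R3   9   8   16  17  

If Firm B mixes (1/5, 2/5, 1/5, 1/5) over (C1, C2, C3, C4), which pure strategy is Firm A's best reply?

Compute Firm A's expected payoff from each pure strategy against the given mix.
R1: (1/5)·9 + (2/5)·7 + (1/5)·8 + (1/5)·10 = 41/5
R2: (1/5)·3 + (2/5)·20 + (1/5)·6 + (1/5)·9 = 58/5
R3: (1/5)·10 + (2/5)·5 + (1/5)·19 + (1/5)·5 = 44/5
Highest expected payoff is 58/5, from R2.

R2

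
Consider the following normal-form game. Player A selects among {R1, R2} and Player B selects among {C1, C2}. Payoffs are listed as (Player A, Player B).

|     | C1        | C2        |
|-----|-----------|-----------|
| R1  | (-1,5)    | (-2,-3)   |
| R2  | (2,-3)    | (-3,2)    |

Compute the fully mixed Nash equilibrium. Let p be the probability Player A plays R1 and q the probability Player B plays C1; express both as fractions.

In a mixed NE each player is indifferent between their pure strategies, so the opponent's mix sets the indifference.
Player B indifferent between C1 and C2: p·5 + (1−p)·(-3) = p·(-3) + (1−p)·2 ⟹ (-3) + 8p = 2 + (-5)p ⟹ p = 5/13.
Player A indifferent between R1 and R2: q·(-1) + (1−q)·(-2) = q·2 + (1−q)·(-3) ⟹ (-2) + 1q = (-3) + 5q ⟹ q = 1/4.

p = 5/13, q = 1/4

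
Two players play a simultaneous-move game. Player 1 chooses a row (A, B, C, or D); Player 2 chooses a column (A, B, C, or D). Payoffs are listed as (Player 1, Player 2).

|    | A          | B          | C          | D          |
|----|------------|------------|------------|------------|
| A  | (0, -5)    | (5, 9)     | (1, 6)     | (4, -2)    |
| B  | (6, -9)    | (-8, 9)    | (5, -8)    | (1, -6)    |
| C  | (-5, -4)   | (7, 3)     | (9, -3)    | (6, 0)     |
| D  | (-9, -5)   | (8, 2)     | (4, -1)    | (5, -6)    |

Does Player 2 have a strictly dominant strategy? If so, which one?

A strategy is strictly dominant if it gives Player 2 a strictly higher payoff than every other strategy, against every choice by the opponent.
B strictly dominates: vs A: 9 > each of {-5, 6, -2}; vs B: 9 > each of {-9, -8, -6}; vs C: 3 > each of {-4, -3, 0}; vs D: 2 > each of {-5, -1, -6}.

B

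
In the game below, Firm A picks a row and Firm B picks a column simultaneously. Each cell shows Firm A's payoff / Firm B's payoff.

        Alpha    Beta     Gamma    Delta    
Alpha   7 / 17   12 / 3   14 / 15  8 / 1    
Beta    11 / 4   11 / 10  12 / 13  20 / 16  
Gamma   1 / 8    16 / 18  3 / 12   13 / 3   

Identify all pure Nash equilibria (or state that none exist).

Check mutual best responses: a cell is a NE iff neither player can gain by unilaterally deviating.
Firm A's best responses — vs Alpha: Beta (payoff 11); vs Beta: Gamma (payoff 16); vs Gamma: Alpha (payoff 14); vs Delta: Beta (payoff 20).
Firm B's best responses — vs Alpha: Alpha (payoff 17); vs Beta: Delta (payoff 16); vs Gamma: Beta (payoff 18).
Mutual best responses occur at (Beta, Delta) and (Gamma, Beta); at each, neither player gains by switching.

(Beta, Delta) and (Gamma, Beta)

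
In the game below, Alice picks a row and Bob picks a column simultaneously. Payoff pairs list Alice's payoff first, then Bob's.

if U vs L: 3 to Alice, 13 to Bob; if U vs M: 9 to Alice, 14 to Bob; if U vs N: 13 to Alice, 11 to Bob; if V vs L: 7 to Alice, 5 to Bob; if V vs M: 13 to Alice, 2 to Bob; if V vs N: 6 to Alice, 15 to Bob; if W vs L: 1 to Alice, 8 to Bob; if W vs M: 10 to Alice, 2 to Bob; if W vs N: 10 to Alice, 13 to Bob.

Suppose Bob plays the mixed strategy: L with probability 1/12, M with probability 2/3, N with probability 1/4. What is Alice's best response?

V

Compute Alice's expected payoff from each pure strategy against the given mix.
U: (1/12)·3 + (2/3)·9 + (1/4)·13 = 19/2
V: (1/12)·7 + (2/3)·13 + (1/4)·6 = 43/4
W: (1/12)·1 + (2/3)·10 + (1/4)·10 = 37/4
Highest expected payoff is 43/4, from V.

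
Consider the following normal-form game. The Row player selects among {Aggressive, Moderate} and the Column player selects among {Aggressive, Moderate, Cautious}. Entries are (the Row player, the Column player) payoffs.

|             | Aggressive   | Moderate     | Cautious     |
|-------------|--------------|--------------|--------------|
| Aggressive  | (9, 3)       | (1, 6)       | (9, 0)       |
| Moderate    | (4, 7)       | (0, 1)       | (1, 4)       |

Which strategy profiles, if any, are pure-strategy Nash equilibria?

(Aggressive, Moderate)

Check mutual best responses: a cell is a NE iff neither player can gain by unilaterally deviating.
The Row player's best responses — vs Aggressive: Aggressive (payoff 9); vs Moderate: Aggressive (payoff 1); vs Cautious: Aggressive (payoff 9).
The Column player's best responses — vs Aggressive: Moderate (payoff 6); vs Moderate: Aggressive (payoff 7).
The only mutual best response is (Aggressive, Moderate); neither player gains by switching there.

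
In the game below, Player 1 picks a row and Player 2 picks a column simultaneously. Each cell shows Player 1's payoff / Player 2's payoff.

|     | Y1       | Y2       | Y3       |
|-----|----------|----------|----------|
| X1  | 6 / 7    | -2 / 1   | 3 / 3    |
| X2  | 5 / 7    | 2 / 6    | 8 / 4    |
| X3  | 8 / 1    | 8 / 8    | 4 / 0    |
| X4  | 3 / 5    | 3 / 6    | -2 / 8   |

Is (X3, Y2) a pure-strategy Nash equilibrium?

Holding Player 2 at Y2: Player 1 gets 8 from X3, versus -2 from X1, 2 from X2, 3 from X4. No profitable deviation for Player 1.
Holding Player 1 at X3: Player 2 gets 8 from Y2, versus 1 from Y1, 0 from Y3. No profitable deviation for Player 2 either.

Yes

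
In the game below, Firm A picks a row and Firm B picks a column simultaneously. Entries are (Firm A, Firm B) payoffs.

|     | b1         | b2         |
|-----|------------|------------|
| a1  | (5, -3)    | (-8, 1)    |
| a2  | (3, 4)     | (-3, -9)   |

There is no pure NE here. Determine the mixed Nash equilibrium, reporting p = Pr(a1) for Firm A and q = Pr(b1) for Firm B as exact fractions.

Each player's mixing probability is pinned down by making the *other* player indifferent.
Firm B indifferent between b1 and b2: p·(-3) + (1−p)·4 = p·1 + (1−p)·(-9) ⟹ 4 + (-7)p = (-9) + 10p ⟹ p = 13/17.
Firm A indifferent between a1 and a2: q·5 + (1−q)·(-8) = q·3 + (1−q)·(-3) ⟹ (-8) + 13q = (-3) + 6q ⟹ q = 5/7.

p = 13/17, q = 5/7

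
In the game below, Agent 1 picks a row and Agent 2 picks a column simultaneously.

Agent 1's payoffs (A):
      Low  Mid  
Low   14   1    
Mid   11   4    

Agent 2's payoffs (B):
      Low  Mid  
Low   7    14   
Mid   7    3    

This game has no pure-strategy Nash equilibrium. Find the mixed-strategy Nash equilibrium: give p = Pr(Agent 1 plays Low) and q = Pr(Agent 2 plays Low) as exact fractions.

p = 4/11, q = 1/2

Each player's mixing probability is pinned down by making the *other* player indifferent.
Agent 2 indifferent between Low and Mid: p·7 + (1−p)·7 = p·14 + (1−p)·3 ⟹ 7 + 0p = 3 + 11p ⟹ p = 4/11.
Agent 1 indifferent between Low and Mid: q·14 + (1−q)·1 = q·11 + (1−q)·4 ⟹ 1 + 13q = 4 + 7q ⟹ q = 1/2.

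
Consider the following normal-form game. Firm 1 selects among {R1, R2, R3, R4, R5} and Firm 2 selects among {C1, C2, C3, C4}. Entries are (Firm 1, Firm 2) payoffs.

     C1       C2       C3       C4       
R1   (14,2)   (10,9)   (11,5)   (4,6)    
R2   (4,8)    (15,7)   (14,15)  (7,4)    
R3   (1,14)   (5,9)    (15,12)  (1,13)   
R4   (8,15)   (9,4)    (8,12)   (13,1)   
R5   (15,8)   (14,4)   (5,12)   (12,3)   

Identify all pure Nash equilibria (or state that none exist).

There is no pure-strategy Nash equilibrium

Check mutual best responses: a cell is a NE iff neither player can gain by unilaterally deviating.
Firm 1's best responses — vs C1: R5 (payoff 15); vs C2: R2 (payoff 15); vs C3: R3 (payoff 15); vs C4: R4 (payoff 13).
Firm 2's best responses — vs R1: C2 (payoff 9); vs R2: C3 (payoff 15); vs R3: C1 (payoff 14); vs R4: C1 (payoff 15); vs R5: C3 (payoff 12).
No cell has both players best-responding. For instance, Firm 1's best reply to C4 is R4, but against R4 Firm 2 prefers C1 over C4.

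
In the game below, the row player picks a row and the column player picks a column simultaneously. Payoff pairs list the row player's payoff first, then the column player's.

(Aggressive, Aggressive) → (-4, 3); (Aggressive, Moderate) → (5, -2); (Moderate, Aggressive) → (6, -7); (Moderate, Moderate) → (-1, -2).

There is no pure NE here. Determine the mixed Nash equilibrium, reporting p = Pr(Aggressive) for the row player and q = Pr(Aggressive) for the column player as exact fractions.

p = 1/2, q = 3/8

In a mixed NE each player is indifferent between their pure strategies, so the opponent's mix sets the indifference.
The column player indifferent between Aggressive and Moderate: p·3 + (1−p)·(-7) = p·(-2) + (1−p)·(-2) ⟹ (-7) + 10p = (-2) + 0p ⟹ p = 1/2.
The row player indifferent between Aggressive and Moderate: q·(-4) + (1−q)·5 = q·6 + (1−q)·(-1) ⟹ 5 + (-9)q = (-1) + 7q ⟹ q = 3/8.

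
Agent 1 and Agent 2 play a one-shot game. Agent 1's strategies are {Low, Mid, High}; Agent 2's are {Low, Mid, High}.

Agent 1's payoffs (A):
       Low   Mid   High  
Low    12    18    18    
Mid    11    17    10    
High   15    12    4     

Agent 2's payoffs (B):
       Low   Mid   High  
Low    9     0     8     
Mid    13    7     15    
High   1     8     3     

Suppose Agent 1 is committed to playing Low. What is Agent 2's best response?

With Agent 1 fixed at Low, Agent 2's payoffs are: Low → 9, Mid → 0, High → 8.
The maximum is 9, achieved by Low.

Low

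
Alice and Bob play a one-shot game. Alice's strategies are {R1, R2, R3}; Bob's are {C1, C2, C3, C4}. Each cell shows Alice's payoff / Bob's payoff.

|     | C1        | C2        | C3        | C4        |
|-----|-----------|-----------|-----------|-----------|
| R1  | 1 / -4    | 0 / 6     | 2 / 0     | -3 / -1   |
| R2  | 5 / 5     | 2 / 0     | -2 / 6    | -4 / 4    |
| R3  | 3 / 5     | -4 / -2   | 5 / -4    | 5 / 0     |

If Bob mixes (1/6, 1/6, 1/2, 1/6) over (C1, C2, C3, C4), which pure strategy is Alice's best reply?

R3

Compute Alice's expected payoff from each pure strategy against the given mix.
R1: (1/6)·1 + (1/6)·0 + (1/2)·2 + (1/6)·(-3) = 2/3
R2: (1/6)·5 + (1/6)·2 + (1/2)·(-2) + (1/6)·(-4) = -1/2
R3: (1/6)·3 + (1/6)·(-4) + (1/2)·5 + (1/6)·5 = 19/6
Highest expected payoff is 19/6, from R3.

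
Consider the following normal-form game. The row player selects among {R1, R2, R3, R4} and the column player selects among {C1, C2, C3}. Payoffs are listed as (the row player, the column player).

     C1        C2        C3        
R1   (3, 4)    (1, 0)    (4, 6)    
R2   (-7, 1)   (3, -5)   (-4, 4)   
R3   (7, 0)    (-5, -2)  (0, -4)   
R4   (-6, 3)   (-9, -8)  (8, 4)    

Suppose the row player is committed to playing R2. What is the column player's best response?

C3

With the row player fixed at R2, the column player's payoffs are: C1 → 1, C2 → -5, C3 → 4.
The maximum is 4, achieved by C3.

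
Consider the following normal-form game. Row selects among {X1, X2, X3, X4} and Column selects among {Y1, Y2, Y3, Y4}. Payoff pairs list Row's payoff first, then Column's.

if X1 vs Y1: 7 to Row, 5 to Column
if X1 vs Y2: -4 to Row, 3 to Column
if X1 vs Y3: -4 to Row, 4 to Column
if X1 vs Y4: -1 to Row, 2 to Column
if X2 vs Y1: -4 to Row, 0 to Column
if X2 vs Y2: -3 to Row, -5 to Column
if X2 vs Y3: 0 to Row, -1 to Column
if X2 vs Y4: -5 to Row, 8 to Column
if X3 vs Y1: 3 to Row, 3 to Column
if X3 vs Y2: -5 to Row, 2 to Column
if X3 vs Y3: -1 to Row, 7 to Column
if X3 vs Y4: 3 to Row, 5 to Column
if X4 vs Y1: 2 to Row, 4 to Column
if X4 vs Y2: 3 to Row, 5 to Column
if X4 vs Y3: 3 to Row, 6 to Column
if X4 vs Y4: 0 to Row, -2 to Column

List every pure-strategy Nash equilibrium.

(X1, Y1) and (X4, Y3)

Find each player's best response to every opponent strategy; NE are the intersections.
Row's best responses — vs Y1: X1 (payoff 7); vs Y2: X4 (payoff 3); vs Y3: X4 (payoff 3); vs Y4: X3 (payoff 3).
Column's best responses — vs X1: Y1 (payoff 5); vs X2: Y4 (payoff 8); vs X3: Y3 (payoff 7); vs X4: Y3 (payoff 6).
Mutual best responses occur at (X1, Y1) and (X4, Y3); at each, neither player gains by switching.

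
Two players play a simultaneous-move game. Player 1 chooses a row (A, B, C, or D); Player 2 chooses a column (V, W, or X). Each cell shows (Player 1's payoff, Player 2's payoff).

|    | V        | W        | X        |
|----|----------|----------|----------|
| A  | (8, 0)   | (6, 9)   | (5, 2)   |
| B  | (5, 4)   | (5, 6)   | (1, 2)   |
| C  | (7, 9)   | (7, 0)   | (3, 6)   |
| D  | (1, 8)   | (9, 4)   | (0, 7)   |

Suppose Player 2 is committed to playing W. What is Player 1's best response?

D

With Player 2 fixed at W, Player 1's payoffs are: A → 6, B → 5, C → 7, D → 9.
The maximum is 9, achieved by D.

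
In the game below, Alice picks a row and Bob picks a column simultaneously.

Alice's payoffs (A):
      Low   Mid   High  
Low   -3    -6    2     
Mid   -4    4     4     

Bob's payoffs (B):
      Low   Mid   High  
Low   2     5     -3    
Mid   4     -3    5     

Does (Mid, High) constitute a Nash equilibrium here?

Holding Bob at High: Alice gets 4 from Mid, versus 2 from Low. No profitable deviation for Alice.
Holding Alice at Mid: Bob gets 5 from High, versus 4 from Low, -3 from Mid. No profitable deviation for Bob either.

Yes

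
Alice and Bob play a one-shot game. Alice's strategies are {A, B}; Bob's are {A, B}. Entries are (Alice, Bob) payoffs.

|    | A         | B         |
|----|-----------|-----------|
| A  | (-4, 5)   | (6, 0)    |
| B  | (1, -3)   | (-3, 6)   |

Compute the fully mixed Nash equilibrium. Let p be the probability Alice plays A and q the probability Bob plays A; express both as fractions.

p = 9/14, q = 9/14

Each player's mixing probability is pinned down by making the *other* player indifferent.
Bob indifferent between A and B: p·5 + (1−p)·(-3) = p·0 + (1−p)·6 ⟹ (-3) + 8p = 6 + (-6)p ⟹ p = 9/14.
Alice indifferent between A and B: q·(-4) + (1−q)·6 = q·1 + (1−q)·(-3) ⟹ 6 + (-10)q = (-3) + 4q ⟹ q = 9/14.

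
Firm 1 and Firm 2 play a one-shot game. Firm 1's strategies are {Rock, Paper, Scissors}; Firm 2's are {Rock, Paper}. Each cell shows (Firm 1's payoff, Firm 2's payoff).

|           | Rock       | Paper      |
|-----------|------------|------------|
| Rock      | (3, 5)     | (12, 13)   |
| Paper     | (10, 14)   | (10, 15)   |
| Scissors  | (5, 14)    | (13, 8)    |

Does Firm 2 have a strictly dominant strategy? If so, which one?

Check whether one of Firm 2's strategies beats all alternatives regardless of what the opponent does.
Rock is not dominant: against Rock, Paper gives 13 > 5.
Paper is not dominant: against Scissors, Rock gives 14 > 8.
No single strategy is best against every opponent action.

No strictly dominant strategy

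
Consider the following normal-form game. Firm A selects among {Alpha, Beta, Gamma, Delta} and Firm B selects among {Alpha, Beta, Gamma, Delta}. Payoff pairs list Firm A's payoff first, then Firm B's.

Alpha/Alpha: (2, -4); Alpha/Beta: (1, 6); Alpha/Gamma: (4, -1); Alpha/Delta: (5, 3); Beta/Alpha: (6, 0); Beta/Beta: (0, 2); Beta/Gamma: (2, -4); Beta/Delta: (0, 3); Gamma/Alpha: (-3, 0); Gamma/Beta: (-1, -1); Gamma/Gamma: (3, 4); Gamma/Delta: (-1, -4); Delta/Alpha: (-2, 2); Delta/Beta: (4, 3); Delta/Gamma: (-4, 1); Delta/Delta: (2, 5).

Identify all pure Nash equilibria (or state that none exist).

A profile is a Nash equilibrium when each player is best-responding to the other.
Firm A's best responses — vs Alpha: Beta (payoff 6); vs Beta: Delta (payoff 4); vs Gamma: Alpha (payoff 4); vs Delta: Alpha (payoff 5).
Firm B's best responses — vs Alpha: Beta (payoff 6); vs Beta: Delta (payoff 3); vs Gamma: Gamma (payoff 4); vs Delta: Delta (payoff 5).
No cell has both players best-responding. For instance, Firm A's best reply to Alpha is Beta, but against Beta Firm B prefers Delta over Alpha.

None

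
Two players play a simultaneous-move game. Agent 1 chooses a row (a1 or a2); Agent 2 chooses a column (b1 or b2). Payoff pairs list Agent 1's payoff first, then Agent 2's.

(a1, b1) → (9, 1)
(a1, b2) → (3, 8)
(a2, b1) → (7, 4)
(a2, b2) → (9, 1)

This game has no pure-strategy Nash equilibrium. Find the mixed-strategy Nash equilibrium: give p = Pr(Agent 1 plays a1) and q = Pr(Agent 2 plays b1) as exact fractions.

p = 3/10, q = 3/4

In a mixed NE each player is indifferent between their pure strategies, so the opponent's mix sets the indifference.
Agent 2 indifferent between b1 and b2: p·1 + (1−p)·4 = p·8 + (1−p)·1 ⟹ 4 + (-3)p = 1 + 7p ⟹ p = 3/10.
Agent 1 indifferent between a1 and a2: q·9 + (1−q)·3 = q·7 + (1−q)·9 ⟹ 3 + 6q = 9 + (-2)q ⟹ q = 3/4.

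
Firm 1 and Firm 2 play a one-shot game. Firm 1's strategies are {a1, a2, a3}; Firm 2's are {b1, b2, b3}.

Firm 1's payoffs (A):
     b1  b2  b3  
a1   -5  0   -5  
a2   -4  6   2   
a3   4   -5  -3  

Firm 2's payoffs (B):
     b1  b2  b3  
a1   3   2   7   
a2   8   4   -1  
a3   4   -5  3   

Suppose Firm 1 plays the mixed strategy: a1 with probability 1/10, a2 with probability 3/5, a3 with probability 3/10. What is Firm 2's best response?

b1

Compute Firm 2's expected payoff from each pure strategy against the given mix.
b1: (1/10)·3 + (3/5)·8 + (3/10)·4 = 63/10
b2: (1/10)·2 + (3/5)·4 + (3/10)·(-5) = 11/10
b3: (1/10)·7 + (3/5)·(-1) + (3/10)·3 = 1
Highest expected payoff is 63/10, from b1.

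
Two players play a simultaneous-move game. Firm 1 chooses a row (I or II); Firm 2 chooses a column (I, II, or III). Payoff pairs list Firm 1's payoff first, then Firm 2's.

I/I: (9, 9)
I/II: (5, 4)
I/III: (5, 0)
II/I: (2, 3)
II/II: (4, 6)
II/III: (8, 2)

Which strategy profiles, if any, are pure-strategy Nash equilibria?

Find each player's best response to every opponent strategy; NE are the intersections.
Firm 1's best responses — vs I: I (payoff 9); vs II: I (payoff 5); vs III: II (payoff 8).
Firm 2's best responses — vs I: I (payoff 9); vs II: II (payoff 6).
The only mutual best response is (I, I); neither player gains by switching there.

(I, I)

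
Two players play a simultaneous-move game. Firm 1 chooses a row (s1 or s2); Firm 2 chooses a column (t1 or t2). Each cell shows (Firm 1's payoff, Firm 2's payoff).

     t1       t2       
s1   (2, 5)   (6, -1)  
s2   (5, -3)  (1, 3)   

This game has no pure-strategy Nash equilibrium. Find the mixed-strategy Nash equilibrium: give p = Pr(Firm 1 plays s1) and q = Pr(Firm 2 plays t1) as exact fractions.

p = 1/2, q = 5/8

Each player's mixing probability is pinned down by making the *other* player indifferent.
Firm 2 indifferent between t1 and t2: p·5 + (1−p)·(-3) = p·(-1) + (1−p)·3 ⟹ (-3) + 8p = 3 + (-4)p ⟹ p = 1/2.
Firm 1 indifferent between s1 and s2: q·2 + (1−q)·6 = q·5 + (1−q)·1 ⟹ 6 + (-4)q = 1 + 4q ⟹ q = 5/8.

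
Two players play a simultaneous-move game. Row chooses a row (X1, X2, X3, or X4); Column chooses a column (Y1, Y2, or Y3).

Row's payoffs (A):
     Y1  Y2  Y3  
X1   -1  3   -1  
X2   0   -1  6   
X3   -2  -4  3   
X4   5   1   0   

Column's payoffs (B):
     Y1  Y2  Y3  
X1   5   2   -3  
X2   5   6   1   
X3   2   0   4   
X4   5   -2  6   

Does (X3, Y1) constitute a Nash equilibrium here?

Holding Column at Y1: Row gets -2 from X3 but could get 5 by switching to X4. Row has a profitable deviation.

No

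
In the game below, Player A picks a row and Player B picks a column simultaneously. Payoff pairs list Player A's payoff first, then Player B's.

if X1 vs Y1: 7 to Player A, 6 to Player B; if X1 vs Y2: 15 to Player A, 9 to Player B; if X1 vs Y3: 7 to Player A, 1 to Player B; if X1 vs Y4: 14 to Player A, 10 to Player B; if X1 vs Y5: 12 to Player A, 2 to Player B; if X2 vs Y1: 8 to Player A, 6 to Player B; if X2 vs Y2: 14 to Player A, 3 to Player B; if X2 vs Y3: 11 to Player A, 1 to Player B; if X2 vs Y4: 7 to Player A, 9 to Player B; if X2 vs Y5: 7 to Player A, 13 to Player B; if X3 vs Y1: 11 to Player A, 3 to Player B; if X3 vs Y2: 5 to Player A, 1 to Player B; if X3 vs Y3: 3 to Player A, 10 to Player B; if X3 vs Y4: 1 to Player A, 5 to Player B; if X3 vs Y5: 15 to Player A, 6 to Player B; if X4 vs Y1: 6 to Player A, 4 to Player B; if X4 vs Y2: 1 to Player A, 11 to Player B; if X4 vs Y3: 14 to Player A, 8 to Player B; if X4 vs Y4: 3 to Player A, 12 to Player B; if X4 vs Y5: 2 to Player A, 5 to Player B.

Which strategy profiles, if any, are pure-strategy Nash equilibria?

(X1, Y4)

A profile is a Nash equilibrium when each player is best-responding to the other.
Player A's best responses — vs Y1: X3 (payoff 11); vs Y2: X1 (payoff 15); vs Y3: X4 (payoff 14); vs Y4: X1 (payoff 14); vs Y5: X3 (payoff 15).
Player B's best responses — vs X1: Y4 (payoff 10); vs X2: Y5 (payoff 13); vs X3: Y3 (payoff 10); vs X4: Y4 (payoff 12).
The only mutual best response is (X1, Y4); neither player gains by switching there.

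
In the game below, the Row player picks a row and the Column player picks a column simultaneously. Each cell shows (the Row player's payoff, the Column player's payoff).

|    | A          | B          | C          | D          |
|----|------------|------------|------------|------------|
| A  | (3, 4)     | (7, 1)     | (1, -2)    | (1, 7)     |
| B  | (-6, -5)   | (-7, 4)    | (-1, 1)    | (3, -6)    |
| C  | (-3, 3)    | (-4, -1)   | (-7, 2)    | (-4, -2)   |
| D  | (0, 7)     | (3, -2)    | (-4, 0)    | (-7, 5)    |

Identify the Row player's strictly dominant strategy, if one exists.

None

A strategy is strictly dominant if it gives the Row player a strictly higher payoff than every other strategy, against every choice by the opponent.
A is not dominant: against D, B gives 3 > 1.
B is not dominant: against A, A gives 3 > -6.
C is not dominant: against A, A gives 3 > -3.
D is not dominant: against A, A gives 3 > 0.
No single strategy is best against every opponent action.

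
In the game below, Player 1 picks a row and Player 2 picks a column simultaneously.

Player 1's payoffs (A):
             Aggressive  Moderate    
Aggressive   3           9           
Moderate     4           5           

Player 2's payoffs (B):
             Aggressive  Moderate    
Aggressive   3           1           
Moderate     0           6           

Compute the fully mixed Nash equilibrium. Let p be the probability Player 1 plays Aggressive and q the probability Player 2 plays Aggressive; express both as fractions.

Each player's mixing probability is pinned down by making the *other* player indifferent.
Player 2 indifferent between Aggressive and Moderate: p·3 + (1−p)·0 = p·1 + (1−p)·6 ⟹ 0 + 3p = 6 + (-5)p ⟹ p = 3/4.
Player 1 indifferent between Aggressive and Moderate: q·3 + (1−q)·9 = q·4 + (1−q)·5 ⟹ 9 + (-6)q = 5 + (-1)q ⟹ q = 4/5.

p = 3/4, q = 4/5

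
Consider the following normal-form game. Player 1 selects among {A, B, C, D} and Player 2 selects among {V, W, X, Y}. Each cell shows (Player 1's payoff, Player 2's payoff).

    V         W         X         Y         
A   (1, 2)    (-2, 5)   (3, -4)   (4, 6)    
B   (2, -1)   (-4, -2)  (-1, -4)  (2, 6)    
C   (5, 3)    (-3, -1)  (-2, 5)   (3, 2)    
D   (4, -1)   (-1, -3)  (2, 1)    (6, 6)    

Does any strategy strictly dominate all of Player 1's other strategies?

No strictly dominant strategy

Check whether one of Player 1's strategies beats all alternatives regardless of what the opponent does.
A is not dominant: against V, B gives 2 > 1.
B is not dominant: against V, C gives 5 > 2.
C is not dominant: against W, A gives -2 > -3.
D is not dominant: against V, C gives 5 > 4.
No single strategy is best against every opponent action.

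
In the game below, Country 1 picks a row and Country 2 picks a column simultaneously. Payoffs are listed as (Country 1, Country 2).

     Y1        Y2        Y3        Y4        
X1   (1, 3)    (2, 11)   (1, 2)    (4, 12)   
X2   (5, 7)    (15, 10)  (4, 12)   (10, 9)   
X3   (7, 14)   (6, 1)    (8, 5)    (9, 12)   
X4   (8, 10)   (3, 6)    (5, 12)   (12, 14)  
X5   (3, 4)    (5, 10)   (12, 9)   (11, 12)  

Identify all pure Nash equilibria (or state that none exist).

(X4, Y4)

Check mutual best responses: a cell is a NE iff neither player can gain by unilaterally deviating.
Country 1's best responses — vs Y1: X4 (payoff 8); vs Y2: X2 (payoff 15); vs Y3: X5 (payoff 12); vs Y4: X4 (payoff 12).
Country 2's best responses — vs X1: Y4 (payoff 12); vs X2: Y3 (payoff 12); vs X3: Y1 (payoff 14); vs X4: Y4 (payoff 14); vs X5: Y4 (payoff 12).
The only mutual best response is (X4, Y4); neither player gains by switching there.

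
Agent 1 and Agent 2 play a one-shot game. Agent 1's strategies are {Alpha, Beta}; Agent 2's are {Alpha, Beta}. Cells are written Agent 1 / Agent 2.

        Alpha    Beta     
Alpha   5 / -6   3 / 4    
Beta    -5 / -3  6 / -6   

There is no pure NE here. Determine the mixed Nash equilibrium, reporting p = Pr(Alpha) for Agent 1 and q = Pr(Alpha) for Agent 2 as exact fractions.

Each player's mixing probability is pinned down by making the *other* player indifferent.
Agent 2 indifferent between Alpha and Beta: p·(-6) + (1−p)·(-3) = p·4 + (1−p)·(-6) ⟹ (-3) + (-3)p = (-6) + 10p ⟹ p = 3/13.
Agent 1 indifferent between Alpha and Beta: q·5 + (1−q)·3 = q·(-5) + (1−q)·6 ⟹ 3 + 2q = 6 + (-11)q ⟹ q = 3/13.

p = 3/13, q = 3/13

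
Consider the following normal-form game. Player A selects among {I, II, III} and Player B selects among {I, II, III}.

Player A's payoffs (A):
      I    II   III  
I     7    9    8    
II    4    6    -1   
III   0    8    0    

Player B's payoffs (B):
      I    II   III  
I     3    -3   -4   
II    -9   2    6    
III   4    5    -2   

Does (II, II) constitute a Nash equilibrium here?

No

Holding Player B at II: Player A gets 6 from II but could get 9 by switching to I. Player A has a profitable deviation.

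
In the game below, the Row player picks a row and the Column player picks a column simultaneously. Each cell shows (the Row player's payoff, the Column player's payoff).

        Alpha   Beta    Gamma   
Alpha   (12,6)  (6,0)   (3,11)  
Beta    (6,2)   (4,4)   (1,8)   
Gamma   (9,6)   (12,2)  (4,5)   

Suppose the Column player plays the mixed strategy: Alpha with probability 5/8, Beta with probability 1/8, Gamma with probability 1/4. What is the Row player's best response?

Alpha

Compute the Row player's expected payoff from each pure strategy against the given mix.
Alpha: (5/8)·12 + (1/8)·6 + (1/4)·3 = 9
Beta: (5/8)·6 + (1/8)·4 + (1/4)·1 = 9/2
Gamma: (5/8)·9 + (1/8)·12 + (1/4)·4 = 65/8
Highest expected payoff is 9, from Alpha.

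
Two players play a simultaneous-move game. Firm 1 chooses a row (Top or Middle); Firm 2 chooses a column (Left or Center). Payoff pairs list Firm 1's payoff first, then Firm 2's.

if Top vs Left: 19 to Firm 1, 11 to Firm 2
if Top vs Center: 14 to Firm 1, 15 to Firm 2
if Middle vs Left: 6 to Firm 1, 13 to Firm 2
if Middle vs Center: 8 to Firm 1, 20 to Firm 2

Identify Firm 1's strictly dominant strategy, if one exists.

Top

A strategy is strictly dominant if it gives Firm 1 a strictly higher payoff than every other strategy, against every choice by the opponent.
Top strictly dominates: vs Left: 19 > 6; vs Center: 14 > 8.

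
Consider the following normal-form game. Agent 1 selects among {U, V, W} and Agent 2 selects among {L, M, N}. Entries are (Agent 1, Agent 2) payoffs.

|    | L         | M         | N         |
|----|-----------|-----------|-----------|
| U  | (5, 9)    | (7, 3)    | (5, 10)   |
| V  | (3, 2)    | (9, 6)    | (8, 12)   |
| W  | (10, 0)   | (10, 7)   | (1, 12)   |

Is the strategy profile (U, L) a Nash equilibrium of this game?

No

Holding Agent 2 at L: Agent 1 gets 5 from U but could get 10 by switching to W. Agent 1 has a profitable deviation.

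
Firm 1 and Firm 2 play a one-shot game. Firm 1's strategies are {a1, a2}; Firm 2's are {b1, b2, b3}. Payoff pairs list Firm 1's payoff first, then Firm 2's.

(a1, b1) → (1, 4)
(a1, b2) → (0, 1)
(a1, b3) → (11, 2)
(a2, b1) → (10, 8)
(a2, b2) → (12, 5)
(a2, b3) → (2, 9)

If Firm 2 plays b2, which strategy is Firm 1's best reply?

a2

With Firm 2 fixed at b2, Firm 1's payoffs are: a1 → 0, a2 → 12.
The maximum is 12, achieved by a2.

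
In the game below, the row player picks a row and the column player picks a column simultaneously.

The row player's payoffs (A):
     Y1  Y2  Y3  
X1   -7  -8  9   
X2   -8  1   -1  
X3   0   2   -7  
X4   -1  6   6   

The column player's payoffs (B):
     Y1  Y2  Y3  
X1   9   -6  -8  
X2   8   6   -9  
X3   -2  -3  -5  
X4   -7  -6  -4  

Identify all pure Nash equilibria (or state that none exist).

Find each player's best response to every opponent strategy; NE are the intersections.
The row player's best responses — vs Y1: X3 (payoff 0); vs Y2: X4 (payoff 6); vs Y3: X1 (payoff 9).
The column player's best responses — vs X1: Y1 (payoff 9); vs X2: Y1 (payoff 8); vs X3: Y1 (payoff -2); vs X4: Y3 (payoff -4).
The only mutual best response is (X3, Y1); neither player gains by switching there.

(X3, Y1)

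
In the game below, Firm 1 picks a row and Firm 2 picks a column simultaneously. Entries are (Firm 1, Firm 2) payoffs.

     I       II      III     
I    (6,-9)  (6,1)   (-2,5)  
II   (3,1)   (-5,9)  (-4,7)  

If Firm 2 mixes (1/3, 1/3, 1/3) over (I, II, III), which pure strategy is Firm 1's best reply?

Compute Firm 1's expected payoff from each pure strategy against the given mix.
I: (1/3)·6 + (1/3)·6 + (1/3)·(-2) = 10/3
II: (1/3)·3 + (1/3)·(-5) + (1/3)·(-4) = -2
Highest expected payoff is 10/3, from I.

I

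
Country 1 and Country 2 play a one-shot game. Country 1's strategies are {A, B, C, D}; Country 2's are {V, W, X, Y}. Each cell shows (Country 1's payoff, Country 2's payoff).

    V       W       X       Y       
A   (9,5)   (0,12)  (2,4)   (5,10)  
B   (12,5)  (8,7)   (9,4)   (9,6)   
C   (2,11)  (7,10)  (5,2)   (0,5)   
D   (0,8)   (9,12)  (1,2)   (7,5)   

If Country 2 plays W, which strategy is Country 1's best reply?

D

With Country 2 fixed at W, Country 1's payoffs are: A → 0, B → 8, C → 7, D → 9.
The maximum is 9, achieved by D.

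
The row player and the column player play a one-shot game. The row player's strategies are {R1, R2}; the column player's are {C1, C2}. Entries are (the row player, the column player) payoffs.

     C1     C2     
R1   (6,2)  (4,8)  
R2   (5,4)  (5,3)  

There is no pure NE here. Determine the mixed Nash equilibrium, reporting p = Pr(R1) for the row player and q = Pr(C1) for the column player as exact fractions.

p = 1/7, q = 1/2

Each player's mixing probability is pinned down by making the *other* player indifferent.
The column player indifferent between C1 and C2: p·2 + (1−p)·4 = p·8 + (1−p)·3 ⟹ 4 + (-2)p = 3 + 5p ⟹ p = 1/7.
The row player indifferent between R1 and R2: q·6 + (1−q)·4 = q·5 + (1−q)·5 ⟹ 4 + 2q = 5 + 0q ⟹ q = 1/2.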